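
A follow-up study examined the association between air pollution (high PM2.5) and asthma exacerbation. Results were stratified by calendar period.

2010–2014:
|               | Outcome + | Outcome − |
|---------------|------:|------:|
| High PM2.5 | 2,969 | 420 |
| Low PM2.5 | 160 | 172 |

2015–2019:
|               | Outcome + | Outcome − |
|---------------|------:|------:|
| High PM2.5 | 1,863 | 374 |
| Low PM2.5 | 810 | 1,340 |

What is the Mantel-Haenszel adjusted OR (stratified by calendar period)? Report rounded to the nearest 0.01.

8.11

OR_MH = Σ(aᵢdᵢ/nᵢ) / Σ(bᵢcᵢ/nᵢ), where nᵢ is the stratum total.
Stratum 1 (2010–2014): n = 3721; a·d/n = 2969·172/3721 = 137.2395; b·c/n = 420·160/3721 = 18.0597
Stratum 2 (2015–2019): n = 4387; a·d/n = 1863·1340/4387 = 569.0495; b·c/n = 374·810/4387 = 69.0540
OR_MH = (137.2395 + 569.0495) / (18.0597 + 69.0540) = 706.2889 / 87.1137 = 8.10767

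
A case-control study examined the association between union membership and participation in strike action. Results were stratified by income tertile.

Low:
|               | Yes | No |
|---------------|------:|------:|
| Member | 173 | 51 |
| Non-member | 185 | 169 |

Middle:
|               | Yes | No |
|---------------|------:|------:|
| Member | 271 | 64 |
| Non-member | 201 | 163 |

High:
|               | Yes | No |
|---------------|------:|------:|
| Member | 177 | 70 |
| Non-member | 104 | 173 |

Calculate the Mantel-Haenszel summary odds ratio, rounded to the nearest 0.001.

OR_MH = Σ(aᵢdᵢ/nᵢ) / Σ(bᵢcᵢ/nᵢ), where nᵢ is the stratum total.
Stratum 1 (Low): n = 578; a·d/n = 173·169/578 = 50.5830; b·c/n = 51·185/578 = 16.3235
Stratum 2 (Middle): n = 699; a·d/n = 271·163/699 = 63.1946; b·c/n = 64·201/699 = 18.4034
Stratum 3 (High): n = 524; a·d/n = 177·173/524 = 58.4370; b·c/n = 70·104/524 = 13.8931
OR_MH = (50.5830 + 63.1946 + 58.4370) / (16.3235 + 18.4034 + 13.8931) = 172.2146 / 48.6201 = 3.54205

3.542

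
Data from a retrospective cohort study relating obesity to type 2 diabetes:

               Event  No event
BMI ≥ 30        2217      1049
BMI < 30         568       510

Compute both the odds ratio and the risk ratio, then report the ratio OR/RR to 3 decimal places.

Cells: a = 2217, b = 1049, c = 568, d = 510.
OR = (2217·510)/(1049·568) = 1130670/595832 = 1.89763
Risk in exposed = 2217/3266 = 0.67881; risk in unexposed = 568/1078 = 0.52690; RR = 1.28831
OR/RR = 1.89763 / 1.28831 = 1.47296
The outcome is not rare, so the OR lies further from 1 than the RR.

1.473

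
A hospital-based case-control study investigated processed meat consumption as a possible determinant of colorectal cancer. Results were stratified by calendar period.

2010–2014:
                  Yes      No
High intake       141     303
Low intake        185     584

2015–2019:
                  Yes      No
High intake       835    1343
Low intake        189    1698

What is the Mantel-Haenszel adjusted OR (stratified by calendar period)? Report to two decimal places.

3.83

OR_MH = Σ(aᵢdᵢ/nᵢ) / Σ(bᵢcᵢ/nᵢ), where nᵢ is the stratum total.
Stratum 1 (2010–2014): n = 1213; a·d/n = 141·584/1213 = 67.8846; b·c/n = 303·185/1213 = 46.2119
Stratum 2 (2015–2019): n = 4065; a·d/n = 835·1698/4065 = 348.7897; b·c/n = 1343·189/4065 = 62.4421
OR_MH = (67.8846 + 348.7897) / (46.2119 + 62.4421) = 416.6743 / 108.6539 = 3.83487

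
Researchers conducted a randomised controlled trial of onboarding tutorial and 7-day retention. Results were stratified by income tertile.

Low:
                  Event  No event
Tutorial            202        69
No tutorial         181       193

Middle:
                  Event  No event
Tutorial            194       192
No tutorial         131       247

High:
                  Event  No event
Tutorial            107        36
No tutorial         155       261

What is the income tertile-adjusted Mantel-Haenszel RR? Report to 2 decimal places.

1.61

RR_MH = Σ(aᵢ·n₀ᵢ/nᵢ) / Σ(cᵢ·n₁ᵢ/nᵢ), with n₁ᵢ = aᵢ+bᵢ (exposed), n₀ᵢ = cᵢ+dᵢ (unexposed), nᵢ = n₁ᵢ+n₀ᵢ.
Stratum 1 (Low): n₁ = 271, n₀ = 374, n = 645; a·n₀/n = 202·374/645 = 117.1287; c·n₁/n = 181·271/645 = 76.0481
Stratum 2 (Middle): n₁ = 386, n₀ = 378, n = 764; a·n₀/n = 194·378/764 = 95.9843; c·n₁/n = 131·386/764 = 66.1859
Stratum 3 (High): n₁ = 143, n₀ = 416, n = 559; a·n₀/n = 107·416/559 = 79.6279; c·n₁/n = 155·143/559 = 39.6512
RR_MH = (117.1287 + 95.9843 + 79.6279) / (76.0481 + 66.1859 + 39.6512) = 292.7409 / 181.8851 = 1.60948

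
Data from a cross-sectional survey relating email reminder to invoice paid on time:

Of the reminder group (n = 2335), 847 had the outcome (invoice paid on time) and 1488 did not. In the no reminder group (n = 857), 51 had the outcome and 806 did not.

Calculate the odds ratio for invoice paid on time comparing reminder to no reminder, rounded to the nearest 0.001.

From the description: a = 847, b = 1488, c = 51, d = 806.
OR = (a·d)/(b·c) = (847 × 806) / (1488 × 51) = 682682 / 75888 = 8.99592
The odds of invoice paid on time are about 9.00 times as high in the reminder group.

8.996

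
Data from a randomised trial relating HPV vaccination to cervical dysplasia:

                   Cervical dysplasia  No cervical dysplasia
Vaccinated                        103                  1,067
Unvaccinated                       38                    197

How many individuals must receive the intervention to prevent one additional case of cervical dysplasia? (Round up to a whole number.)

Risk in treated group = 103/1170 = 0.08803; risk in control = 38/235 = 0.16170.
Absolute risk reduction = 0.16170 − 0.08803 = 0.07367
NNT = 1 / ARR = 1 / 0.07367 = 13.574 → round up → 14

14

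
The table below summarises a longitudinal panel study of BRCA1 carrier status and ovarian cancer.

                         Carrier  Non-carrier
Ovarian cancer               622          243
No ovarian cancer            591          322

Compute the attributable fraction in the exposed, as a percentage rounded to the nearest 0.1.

Reading the table with exposure as columns: a = 622 (Carrier, case), b = 591 (Carrier, non-case), c = 243 (Non-carrier, case), d = 322.
Risk in exposed = 622/1213 = 0.51278; risk in unexposed = 243/565 = 0.43009.
RR = 0.51278/0.43009 = 1.19226
AR% = (RR − 1)/RR × 100 = (1.19226 − 1)/1.19226 × 100 = 16.1258%

16.1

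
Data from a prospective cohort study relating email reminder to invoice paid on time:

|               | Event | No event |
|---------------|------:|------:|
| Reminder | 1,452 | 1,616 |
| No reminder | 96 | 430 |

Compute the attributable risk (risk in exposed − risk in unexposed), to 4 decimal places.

Cells: a = 1452, b = 1616, c = 96, d = 430.
Risk in exposed = 1452/3068 = 0.473272; risk in unexposed = 96/526 = 0.182510.
Risk difference = 0.473272 − 0.182510 = 0.290763

0.2908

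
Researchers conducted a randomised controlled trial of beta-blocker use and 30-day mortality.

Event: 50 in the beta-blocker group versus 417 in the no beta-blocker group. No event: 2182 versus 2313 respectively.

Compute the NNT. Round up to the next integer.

8

Risk in treated group = 50/2232 = 0.02240; risk in control = 417/2730 = 0.15275.
Absolute risk reduction = 0.15275 − 0.02240 = 0.13035
NNT = 1 / ARR = 1 / 0.13035 = 7.672 → round up → 8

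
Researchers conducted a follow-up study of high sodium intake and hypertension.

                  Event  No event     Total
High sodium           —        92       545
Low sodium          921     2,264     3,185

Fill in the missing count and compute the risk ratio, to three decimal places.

2.874

The missing cell is in the exposed row: 545 − 92 = 453.
So a = 453, b = 92, c = 921, d = 2264.
RR = [a/(a+b)] / [c/(c+d)] = (453/545) / (921/3185) = 0.83119/0.28917 = 2.87443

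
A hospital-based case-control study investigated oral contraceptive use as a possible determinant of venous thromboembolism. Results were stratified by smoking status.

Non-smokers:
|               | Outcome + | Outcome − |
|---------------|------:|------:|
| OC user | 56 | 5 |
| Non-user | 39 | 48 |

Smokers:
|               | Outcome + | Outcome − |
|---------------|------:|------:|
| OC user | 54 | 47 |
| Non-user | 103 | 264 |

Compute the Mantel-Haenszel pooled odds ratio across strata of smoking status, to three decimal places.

4.170

OR_MH = Σ(aᵢdᵢ/nᵢ) / Σ(bᵢcᵢ/nᵢ), where nᵢ is the stratum total.
Stratum 1 (Non-smokers): n = 148; a·d/n = 56·48/148 = 18.1622; b·c/n = 5·39/148 = 1.3176
Stratum 2 (Smokers): n = 468; a·d/n = 54·264/468 = 30.4615; b·c/n = 47·103/468 = 10.3440
OR_MH = (18.1622 + 30.4615) / (1.3176 + 10.3440) = 48.6237 / 11.6616 = 4.16956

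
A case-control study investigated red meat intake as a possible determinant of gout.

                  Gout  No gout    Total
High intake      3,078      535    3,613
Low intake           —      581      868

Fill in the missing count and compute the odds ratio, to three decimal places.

The missing cell is in the unexposed row: 868 − 581 = 287.
So a = 3078, b = 535, c = 287, d = 581.
OR = (a·d)/(b·c) = (3078 × 581) / (535 × 287) = 1788318 / 153545 = 11.64687

11.647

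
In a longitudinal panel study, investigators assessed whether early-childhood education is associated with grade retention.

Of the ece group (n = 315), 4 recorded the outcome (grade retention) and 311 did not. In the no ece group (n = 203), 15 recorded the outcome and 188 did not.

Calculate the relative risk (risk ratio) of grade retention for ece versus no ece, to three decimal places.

0.172

From the description: a = 4, b = 311, c = 15, d = 188.
Risk in exposed = 4/315 = 0.01270; risk in unexposed = 15/203 = 0.07389.
RR = 0.01270 / 0.07389 = 0.17185
The risk is 83% lower among the exposed than among the unexposed.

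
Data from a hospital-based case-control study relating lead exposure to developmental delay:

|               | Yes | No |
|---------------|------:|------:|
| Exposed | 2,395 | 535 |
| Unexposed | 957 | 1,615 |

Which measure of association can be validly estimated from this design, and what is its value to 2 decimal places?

7.55

Cells: a = 2395, b = 535, c = 957, d = 1615.
This is a hospital-based case-control study: participants were sampled on outcome status, so risks in the source population cannot be estimated directly — relative risk is not valid here. The odds ratio is the appropriate measure.
OR = (a·d)/(b·c) = (2395 × 1615) / (535 × 957) = 3867925 / 511995 = 7.55461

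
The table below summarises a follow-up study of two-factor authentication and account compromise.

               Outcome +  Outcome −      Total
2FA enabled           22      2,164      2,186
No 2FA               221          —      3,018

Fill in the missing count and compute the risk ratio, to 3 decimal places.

The missing cell is in the unexposed row: 3018 − 221 = 2797.
So a = 22, b = 2164, c = 221, d = 2797.
RR = [a/(a+b)] / [c/(c+d)] = (22/2186) / (221/3018) = 0.01006/0.07323 = 0.13744

0.137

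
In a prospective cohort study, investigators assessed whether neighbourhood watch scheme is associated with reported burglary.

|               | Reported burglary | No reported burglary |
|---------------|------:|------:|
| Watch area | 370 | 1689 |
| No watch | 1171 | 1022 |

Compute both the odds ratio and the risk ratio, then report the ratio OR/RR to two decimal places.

0.57

Cells: a = 370, b = 1689, c = 1171, d = 1022.
OR = (370·1022)/(1689·1171) = 378140/1977819 = 0.19119
Risk in exposed = 370/2059 = 0.17970; risk in unexposed = 1171/2193 = 0.53397; RR = 0.33653
OR/RR = 0.19119 / 0.33653 = 0.56812
The outcome is not rare, so the OR lies further from 1 than the RR.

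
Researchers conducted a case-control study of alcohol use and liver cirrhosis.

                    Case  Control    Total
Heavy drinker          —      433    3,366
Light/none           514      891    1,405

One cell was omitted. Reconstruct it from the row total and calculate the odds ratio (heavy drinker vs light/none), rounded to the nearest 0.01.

The missing cell is in the exposed row: 3366 − 433 = 2933.
So a = 2933, b = 433, c = 514, d = 891.
OR = (a·d)/(b·c) = (2933 × 891) / (433 × 514) = 2613303 / 222562 = 11.74191

11.74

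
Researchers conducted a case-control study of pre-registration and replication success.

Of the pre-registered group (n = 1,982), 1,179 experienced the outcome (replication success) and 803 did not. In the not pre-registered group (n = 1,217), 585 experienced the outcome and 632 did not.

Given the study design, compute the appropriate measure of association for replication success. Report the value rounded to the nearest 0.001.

1.586

From the description: a = 1179, b = 803, c = 585, d = 632.
This is a case-control study: participants were sampled on outcome status, so risks in the source population cannot be estimated directly — relative risk is not valid here. The odds ratio is the appropriate measure.
OR = (a·d)/(b·c) = (1179 × 632) / (803 × 585) = 745128 / 469755 = 1.58621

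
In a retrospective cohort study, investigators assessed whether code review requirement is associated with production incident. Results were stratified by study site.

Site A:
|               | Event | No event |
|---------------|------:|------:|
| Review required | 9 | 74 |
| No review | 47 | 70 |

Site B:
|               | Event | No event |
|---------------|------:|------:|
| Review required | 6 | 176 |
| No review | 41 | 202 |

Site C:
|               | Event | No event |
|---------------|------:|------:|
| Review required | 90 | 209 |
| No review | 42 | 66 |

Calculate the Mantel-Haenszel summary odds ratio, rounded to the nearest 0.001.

0.368

OR_MH = Σ(aᵢdᵢ/nᵢ) / Σ(bᵢcᵢ/nᵢ), where nᵢ is the stratum total.
Stratum 1 (Site A): n = 200; a·d/n = 9·70/200 = 3.1500; b·c/n = 74·47/200 = 17.3900
Stratum 2 (Site B): n = 425; a·d/n = 6·202/425 = 2.8518; b·c/n = 176·41/425 = 16.9788
Stratum 3 (Site C): n = 407; a·d/n = 90·66/407 = 14.5946; b·c/n = 209·42/407 = 21.5676
OR_MH = (3.1500 + 2.8518 + 14.5946) / (17.3900 + 16.9788 + 21.5676) = 20.5964 / 55.9364 = 0.36821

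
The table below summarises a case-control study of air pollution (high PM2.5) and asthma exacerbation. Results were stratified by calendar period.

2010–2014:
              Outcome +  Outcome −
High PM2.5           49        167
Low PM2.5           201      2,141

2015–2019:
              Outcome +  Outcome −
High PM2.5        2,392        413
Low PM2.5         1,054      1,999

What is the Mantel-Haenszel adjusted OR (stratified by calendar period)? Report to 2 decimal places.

9.81

OR_MH = Σ(aᵢdᵢ/nᵢ) / Σ(bᵢcᵢ/nᵢ), where nᵢ is the stratum total.
Stratum 1 (2010–2014): n = 2558; a·d/n = 49·2141/2558 = 41.0121; b·c/n = 167·201/2558 = 13.1224
Stratum 2 (2015–2019): n = 5858; a·d/n = 2392·1999/5858 = 816.2526; b·c/n = 413·1054/5858 = 74.3090
OR_MH = (41.0121 + 816.2526) / (13.1224 + 74.3090) = 857.2648 / 87.4313 = 9.80501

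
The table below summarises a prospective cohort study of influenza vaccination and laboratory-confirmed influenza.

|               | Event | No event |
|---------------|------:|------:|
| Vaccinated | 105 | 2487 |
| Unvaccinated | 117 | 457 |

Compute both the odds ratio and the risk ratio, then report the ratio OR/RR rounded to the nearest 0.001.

Cells: a = 105, b = 2487, c = 117, d = 457.
OR = (105·457)/(2487·117) = 47985/290979 = 0.16491
Risk in exposed = 105/2592 = 0.04051; risk in unexposed = 117/574 = 0.20383; RR = 0.19874
OR/RR = 0.16491 / 0.19874 = 0.82978
The outcome is not rare, so the OR lies further from 1 than the RR.

0.830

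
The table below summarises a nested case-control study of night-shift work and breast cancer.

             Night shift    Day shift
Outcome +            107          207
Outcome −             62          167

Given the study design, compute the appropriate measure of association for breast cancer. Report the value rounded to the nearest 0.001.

Reading the table with exposure as columns: a = 107 (Night shift, case), b = 62 (Night shift, non-case), c = 207 (Day shift, case), d = 167.
This is a nested case-control study: participants were sampled on outcome status, so risks in the source population cannot be estimated directly — relative risk is not valid here. The odds ratio is the appropriate measure.
OR = (a·d)/(b·c) = (107 × 167) / (62 × 207) = 17869 / 12834 = 1.39232

1.392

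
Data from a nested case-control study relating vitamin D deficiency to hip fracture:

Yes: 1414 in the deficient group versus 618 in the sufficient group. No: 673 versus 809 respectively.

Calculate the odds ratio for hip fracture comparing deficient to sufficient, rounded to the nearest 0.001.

2.750

From the description: a = 1414, b = 673, c = 618, d = 809.
OR = (a·d)/(b·c) = (1414 × 809) / (673 × 618) = 1143926 / 415914 = 2.75039
The odds of hip fracture are about 2.75 times as high in the deficient group.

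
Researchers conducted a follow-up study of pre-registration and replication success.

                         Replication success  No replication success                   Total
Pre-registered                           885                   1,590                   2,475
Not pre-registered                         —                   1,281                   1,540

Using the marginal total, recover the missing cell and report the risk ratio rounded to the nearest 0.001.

2.126

The missing cell is in the unexposed row: 1540 − 1281 = 259.
So a = 885, b = 1590, c = 259, d = 1281.
RR = [a/(a+b)] / [c/(c+d)] = (885/2475) / (259/1540) = 0.35758/0.16818 = 2.12613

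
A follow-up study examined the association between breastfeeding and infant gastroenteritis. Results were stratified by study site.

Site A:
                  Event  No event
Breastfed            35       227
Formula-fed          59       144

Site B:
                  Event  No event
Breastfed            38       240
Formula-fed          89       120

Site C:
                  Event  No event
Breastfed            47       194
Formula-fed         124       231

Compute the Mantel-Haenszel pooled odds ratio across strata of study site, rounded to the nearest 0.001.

0.340

OR_MH = Σ(aᵢdᵢ/nᵢ) / Σ(bᵢcᵢ/nᵢ), where nᵢ is the stratum total.
Stratum 1 (Site A): n = 465; a·d/n = 35·144/465 = 10.8387; b·c/n = 227·59/465 = 28.8022
Stratum 2 (Site B): n = 487; a·d/n = 38·120/487 = 9.3634; b·c/n = 240·89/487 = 43.8604
Stratum 3 (Site C): n = 596; a·d/n = 47·231/596 = 18.2164; b·c/n = 194·124/596 = 40.3624
OR_MH = (10.8387 + 9.3634 + 18.2164) / (28.8022 + 43.8604 + 40.3624) = 38.4186 / 113.0249 = 0.33991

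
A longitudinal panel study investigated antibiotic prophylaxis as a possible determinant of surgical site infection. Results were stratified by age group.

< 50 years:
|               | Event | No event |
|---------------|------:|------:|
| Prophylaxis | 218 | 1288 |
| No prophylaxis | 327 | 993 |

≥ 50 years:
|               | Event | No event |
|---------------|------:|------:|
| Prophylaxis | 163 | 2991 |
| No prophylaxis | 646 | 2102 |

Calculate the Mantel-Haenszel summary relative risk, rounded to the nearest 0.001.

0.342

RR_MH = Σ(aᵢ·n₀ᵢ/nᵢ) / Σ(cᵢ·n₁ᵢ/nᵢ), with n₁ᵢ = aᵢ+bᵢ (exposed), n₀ᵢ = cᵢ+dᵢ (unexposed), nᵢ = n₁ᵢ+n₀ᵢ.
Stratum 1 (< 50 years): n₁ = 1506, n₀ = 1320, n = 2826; a·n₀/n = 218·1320/2826 = 101.8259; c·n₁/n = 327·1506/2826 = 174.2611
Stratum 2 (≥ 50 years): n₁ = 3154, n₀ = 2748, n = 5902; a·n₀/n = 163·2748/5902 = 75.8936; c·n₁/n = 646·3154/5902 = 345.2192
RR_MH = (101.8259 + 75.8936) / (174.2611 + 345.2192) = 177.7195 / 519.4804 = 0.34211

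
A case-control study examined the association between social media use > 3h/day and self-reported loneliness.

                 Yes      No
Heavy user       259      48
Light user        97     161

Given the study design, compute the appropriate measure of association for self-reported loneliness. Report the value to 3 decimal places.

8.956

Cells: a = 259, b = 48, c = 97, d = 161.
This is a case-control study: participants were sampled on outcome status, so risks in the source population cannot be estimated directly — relative risk is not valid here. The odds ratio is the appropriate measure.
OR = (a·d)/(b·c) = (259 × 161) / (48 × 97) = 41699 / 4656 = 8.95597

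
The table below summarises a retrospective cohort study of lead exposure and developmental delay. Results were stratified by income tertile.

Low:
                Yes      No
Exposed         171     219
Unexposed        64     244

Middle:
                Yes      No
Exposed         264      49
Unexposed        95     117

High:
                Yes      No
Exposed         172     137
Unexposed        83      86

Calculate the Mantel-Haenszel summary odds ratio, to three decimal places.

OR_MH = Σ(aᵢdᵢ/nᵢ) / Σ(bᵢcᵢ/nᵢ), where nᵢ is the stratum total.
Stratum 1 (Low): n = 698; a·d/n = 171·244/698 = 59.7765; b·c/n = 219·64/698 = 20.0802
Stratum 2 (Middle): n = 525; a·d/n = 264·117/525 = 58.8343; b·c/n = 49·95/525 = 8.8667
Stratum 3 (High): n = 478; a·d/n = 172·86/478 = 30.9456; b·c/n = 137·83/478 = 23.7887
OR_MH = (59.7765 + 58.8343 + 30.9456) / (20.0802 + 8.8667 + 23.7887) = 149.5564 / 52.7356 = 2.83597

2.836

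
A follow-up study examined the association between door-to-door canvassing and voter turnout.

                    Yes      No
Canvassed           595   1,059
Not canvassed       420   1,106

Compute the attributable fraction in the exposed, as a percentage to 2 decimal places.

Cells: a = 595, b = 1059, c = 420, d = 1106.
Risk in exposed = 595/1654 = 0.35973; risk in unexposed = 420/1526 = 0.27523.
RR = 0.35973/0.27523 = 1.30703
AR% = (RR − 1)/RR × 100 = (1.30703 − 1)/1.30703 × 100 = 23.4909%

23.49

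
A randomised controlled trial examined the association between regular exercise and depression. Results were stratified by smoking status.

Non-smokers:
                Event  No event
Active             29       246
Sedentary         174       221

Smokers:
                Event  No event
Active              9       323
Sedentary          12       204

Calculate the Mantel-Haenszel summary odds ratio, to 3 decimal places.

0.182

OR_MH = Σ(aᵢdᵢ/nᵢ) / Σ(bᵢcᵢ/nᵢ), where nᵢ is the stratum total.
Stratum 1 (Non-smokers): n = 670; a·d/n = 29·221/670 = 9.5657; b·c/n = 246·174/670 = 63.8866
Stratum 2 (Smokers): n = 548; a·d/n = 9·204/548 = 3.3504; b·c/n = 323·12/548 = 7.0730
OR_MH = (9.5657 + 3.3504) / (63.8866 + 7.0730) = 12.9160 / 70.9596 = 0.18202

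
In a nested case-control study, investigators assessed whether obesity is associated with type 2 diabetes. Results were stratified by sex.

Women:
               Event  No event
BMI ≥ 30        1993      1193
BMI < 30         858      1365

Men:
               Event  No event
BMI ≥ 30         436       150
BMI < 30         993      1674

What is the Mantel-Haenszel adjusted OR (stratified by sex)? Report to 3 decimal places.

OR_MH = Σ(aᵢdᵢ/nᵢ) / Σ(bᵢcᵢ/nᵢ), where nᵢ is the stratum total.
Stratum 1 (Women): n = 5409; a·d/n = 1993·1365/5409 = 502.9479; b·c/n = 1193·858/5409 = 189.2390
Stratum 2 (Men): n = 3253; a·d/n = 436·1674/3253 = 224.3664; b·c/n = 150·993/3253 = 45.7885
OR_MH = (502.9479 + 224.3664) / (189.2390 + 45.7885) = 727.3143 / 235.0275 = 3.09459

3.095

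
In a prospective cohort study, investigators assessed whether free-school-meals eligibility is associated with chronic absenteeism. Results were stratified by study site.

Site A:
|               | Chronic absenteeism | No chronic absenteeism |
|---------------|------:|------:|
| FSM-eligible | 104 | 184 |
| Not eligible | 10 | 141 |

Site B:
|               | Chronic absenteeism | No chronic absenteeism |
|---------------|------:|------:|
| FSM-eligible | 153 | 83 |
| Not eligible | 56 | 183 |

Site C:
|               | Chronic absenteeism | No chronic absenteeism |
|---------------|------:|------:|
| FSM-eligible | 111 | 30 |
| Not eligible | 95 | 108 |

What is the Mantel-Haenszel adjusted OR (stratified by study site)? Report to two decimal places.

OR_MH = Σ(aᵢdᵢ/nᵢ) / Σ(bᵢcᵢ/nᵢ), where nᵢ is the stratum total.
Stratum 1 (Site A): n = 439; a·d/n = 104·141/439 = 33.4032; b·c/n = 184·10/439 = 4.1913
Stratum 2 (Site B): n = 475; a·d/n = 153·183/475 = 58.9453; b·c/n = 83·56/475 = 9.7853
Stratum 3 (Site C): n = 344; a·d/n = 111·108/344 = 34.8488; b·c/n = 30·95/344 = 8.2849
OR_MH = (33.4032 + 58.9453 + 34.8488) / (4.1913 + 9.7853 + 8.2849) = 127.1973 / 22.2615 = 5.71378

5.71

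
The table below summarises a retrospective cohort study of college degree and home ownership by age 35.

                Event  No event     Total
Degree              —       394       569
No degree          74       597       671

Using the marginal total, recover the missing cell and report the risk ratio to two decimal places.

2.79

The missing cell is in the exposed row: 569 − 394 = 175.
So a = 175, b = 394, c = 74, d = 597.
RR = [a/(a+b)] / [c/(c+d)] = (175/569) / (74/671) = 0.30756/0.11028 = 2.78879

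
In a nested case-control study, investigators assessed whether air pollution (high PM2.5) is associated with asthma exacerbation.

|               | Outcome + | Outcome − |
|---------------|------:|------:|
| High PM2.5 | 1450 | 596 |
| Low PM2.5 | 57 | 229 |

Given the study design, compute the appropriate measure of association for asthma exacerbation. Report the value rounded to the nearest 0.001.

Cells: a = 1450, b = 596, c = 57, d = 229.
This is a nested case-control study: participants were sampled on outcome status, so risks in the source population cannot be estimated directly — relative risk is not valid here. The odds ratio is the appropriate measure.
OR = (a·d)/(b·c) = (1450 × 229) / (596 × 57) = 332050 / 33972 = 9.77423

9.774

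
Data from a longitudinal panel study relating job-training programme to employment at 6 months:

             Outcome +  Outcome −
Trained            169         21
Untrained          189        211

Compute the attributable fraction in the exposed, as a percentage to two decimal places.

46.88

Cells: a = 169, b = 21, c = 189, d = 211.
Risk in exposed = 169/190 = 0.88947; risk in unexposed = 189/400 = 0.47250.
RR = 0.88947/0.47250 = 1.88248
AR% = (RR − 1)/RR × 100 = (1.88248 − 1)/1.88248 × 100 = 46.8787%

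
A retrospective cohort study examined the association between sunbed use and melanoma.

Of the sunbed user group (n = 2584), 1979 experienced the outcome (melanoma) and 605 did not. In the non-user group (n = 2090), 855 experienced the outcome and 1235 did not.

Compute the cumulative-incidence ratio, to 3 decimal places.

1.872

From the description: a = 1979, b = 605, c = 855, d = 1235.
Risk in exposed = 1979/2584 = 0.76587; risk in unexposed = 855/2090 = 0.40909.
RR = 0.76587 / 0.40909 = 1.87212
The risk among the exposed is 1.87 times that among the unexposed.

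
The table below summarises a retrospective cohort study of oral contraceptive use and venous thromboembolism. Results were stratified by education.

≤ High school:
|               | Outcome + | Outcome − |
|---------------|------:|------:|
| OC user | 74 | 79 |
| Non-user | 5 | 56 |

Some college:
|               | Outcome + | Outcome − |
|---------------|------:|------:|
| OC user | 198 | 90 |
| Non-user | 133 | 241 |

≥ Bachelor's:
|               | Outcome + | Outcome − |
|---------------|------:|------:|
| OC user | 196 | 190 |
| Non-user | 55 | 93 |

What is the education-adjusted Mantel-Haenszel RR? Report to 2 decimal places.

1.85

RR_MH = Σ(aᵢ·n₀ᵢ/nᵢ) / Σ(cᵢ·n₁ᵢ/nᵢ), with n₁ᵢ = aᵢ+bᵢ (exposed), n₀ᵢ = cᵢ+dᵢ (unexposed), nᵢ = n₁ᵢ+n₀ᵢ.
Stratum 1 (≤ High school): n₁ = 153, n₀ = 61, n = 214; a·n₀/n = 74·61/214 = 21.0935; c·n₁/n = 5·153/214 = 3.5748
Stratum 2 (Some college): n₁ = 288, n₀ = 374, n = 662; a·n₀/n = 198·374/662 = 111.8610; c·n₁/n = 133·288/662 = 57.8610
Stratum 3 (≥ Bachelor's): n₁ = 386, n₀ = 148, n = 534; a·n₀/n = 196·148/534 = 54.3221; c·n₁/n = 55·386/534 = 39.7566
RR_MH = (21.0935 + 111.8610 + 54.3221) / (3.5748 + 57.8610 + 39.7566) = 187.2766 / 101.1923 = 1.85070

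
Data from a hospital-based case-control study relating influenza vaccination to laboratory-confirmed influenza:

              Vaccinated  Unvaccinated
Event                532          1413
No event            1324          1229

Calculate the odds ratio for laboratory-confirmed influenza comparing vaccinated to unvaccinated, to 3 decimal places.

Reading the table with exposure as columns: a = 532 (Vaccinated, case), b = 1324 (Vaccinated, non-case), c = 1413 (Unvaccinated, case), d = 1229.
OR = (a·d)/(b·c) = (532 × 1229) / (1324 × 1413) = 653828 / 1870812 = 0.34949
Exposure is associated with lower odds of laboratory-confirmed influenza (OR = 0.35 < 1).

0.349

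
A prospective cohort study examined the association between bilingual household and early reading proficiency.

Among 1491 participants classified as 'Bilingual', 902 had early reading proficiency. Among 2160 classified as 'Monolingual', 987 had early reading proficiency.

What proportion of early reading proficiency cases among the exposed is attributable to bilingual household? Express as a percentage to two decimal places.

From the description: a = 902, b = 589, c = 987, d = 1173.
Risk in exposed = 902/1491 = 0.60496; risk in unexposed = 987/2160 = 0.45694.
RR = 0.60496/0.45694 = 1.32393
AR% = (RR − 1)/RR × 100 = (1.32393 − 1)/1.32393 × 100 = 24.4674%

24.47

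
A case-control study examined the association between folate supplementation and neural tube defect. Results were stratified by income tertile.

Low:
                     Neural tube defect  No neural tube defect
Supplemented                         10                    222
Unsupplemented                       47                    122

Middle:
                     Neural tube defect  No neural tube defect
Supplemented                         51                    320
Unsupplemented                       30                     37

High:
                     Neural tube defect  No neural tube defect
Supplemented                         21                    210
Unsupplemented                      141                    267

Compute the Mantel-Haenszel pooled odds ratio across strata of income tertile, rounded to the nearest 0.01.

0.17

OR_MH = Σ(aᵢdᵢ/nᵢ) / Σ(bᵢcᵢ/nᵢ), where nᵢ is the stratum total.
Stratum 1 (Low): n = 401; a·d/n = 10·122/401 = 3.0424; b·c/n = 222·47/401 = 26.0200
Stratum 2 (Middle): n = 438; a·d/n = 51·37/438 = 4.3082; b·c/n = 320·30/438 = 21.9178
Stratum 3 (High): n = 639; a·d/n = 21·267/639 = 8.7746; b·c/n = 210·141/639 = 46.3380
OR_MH = (3.0424 + 4.3082 + 8.7746) / (26.0200 + 21.9178 + 46.3380) = 16.1253 / 94.2758 = 0.17104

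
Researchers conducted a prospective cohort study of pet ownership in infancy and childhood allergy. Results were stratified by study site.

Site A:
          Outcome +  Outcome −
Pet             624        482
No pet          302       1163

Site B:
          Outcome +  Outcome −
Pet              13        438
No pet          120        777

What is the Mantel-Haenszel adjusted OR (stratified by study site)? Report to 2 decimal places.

3.03

OR_MH = Σ(aᵢdᵢ/nᵢ) / Σ(bᵢcᵢ/nᵢ), where nᵢ is the stratum total.
Stratum 1 (Site A): n = 2571; a·d/n = 624·1163/2571 = 282.2684; b·c/n = 482·302/2571 = 56.6177
Stratum 2 (Site B): n = 1348; a·d/n = 13·777/1348 = 7.4933; b·c/n = 438·120/1348 = 38.9911
OR_MH = (282.2684 + 7.4933) / (56.6177 + 38.9911) = 289.7617 / 95.6088 = 3.03070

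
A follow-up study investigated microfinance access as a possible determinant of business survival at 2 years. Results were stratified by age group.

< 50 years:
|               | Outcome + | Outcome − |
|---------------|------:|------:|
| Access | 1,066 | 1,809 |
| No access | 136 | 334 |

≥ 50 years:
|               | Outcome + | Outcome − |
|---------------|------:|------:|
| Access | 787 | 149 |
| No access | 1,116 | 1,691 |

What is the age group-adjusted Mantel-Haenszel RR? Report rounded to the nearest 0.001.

1.869

RR_MH = Σ(aᵢ·n₀ᵢ/nᵢ) / Σ(cᵢ·n₁ᵢ/nᵢ), with n₁ᵢ = aᵢ+bᵢ (exposed), n₀ᵢ = cᵢ+dᵢ (unexposed), nᵢ = n₁ᵢ+n₀ᵢ.
Stratum 1 (< 50 years): n₁ = 2875, n₀ = 470, n = 3345; a·n₀/n = 1066·470/3345 = 149.7818; c·n₁/n = 136·2875/3345 = 116.8909
Stratum 2 (≥ 50 years): n₁ = 936, n₀ = 2807, n = 3743; a·n₀/n = 787·2807/3743 = 590.1974; c·n₁/n = 1116·936/3743 = 279.0745
RR_MH = (149.7818 + 590.1974) / (116.8909 + 279.0745) = 739.9792 / 395.9654 = 1.86880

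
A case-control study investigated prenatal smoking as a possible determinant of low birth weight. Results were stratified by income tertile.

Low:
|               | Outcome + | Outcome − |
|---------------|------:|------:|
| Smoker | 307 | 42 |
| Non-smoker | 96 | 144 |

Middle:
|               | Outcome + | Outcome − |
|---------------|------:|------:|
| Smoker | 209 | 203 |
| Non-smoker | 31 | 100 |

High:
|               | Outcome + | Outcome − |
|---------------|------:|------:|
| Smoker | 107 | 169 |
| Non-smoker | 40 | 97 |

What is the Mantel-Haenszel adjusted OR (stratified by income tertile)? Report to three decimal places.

3.985

OR_MH = Σ(aᵢdᵢ/nᵢ) / Σ(bᵢcᵢ/nᵢ), where nᵢ is the stratum total.
Stratum 1 (Low): n = 589; a·d/n = 307·144/589 = 75.0560; b·c/n = 42·96/589 = 6.8455
Stratum 2 (Middle): n = 543; a·d/n = 209·100/543 = 38.4899; b·c/n = 203·31/543 = 11.5893
Stratum 3 (High): n = 413; a·d/n = 107·97/413 = 25.1308; b·c/n = 169·40/413 = 16.3680
OR_MH = (75.0560 + 38.4899 + 25.1308) / (6.8455 + 11.5893 + 16.3680) = 138.6766 / 34.8029 = 3.98463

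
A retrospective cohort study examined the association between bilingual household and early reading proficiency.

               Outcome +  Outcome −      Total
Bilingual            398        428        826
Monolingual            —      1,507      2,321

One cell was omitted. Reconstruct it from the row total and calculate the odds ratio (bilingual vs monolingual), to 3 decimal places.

1.722

The missing cell is in the unexposed row: 2321 − 1507 = 814.
So a = 398, b = 428, c = 814, d = 1507.
OR = (a·d)/(b·c) = (398 × 1507) / (428 × 814) = 599786 / 348392 = 1.72158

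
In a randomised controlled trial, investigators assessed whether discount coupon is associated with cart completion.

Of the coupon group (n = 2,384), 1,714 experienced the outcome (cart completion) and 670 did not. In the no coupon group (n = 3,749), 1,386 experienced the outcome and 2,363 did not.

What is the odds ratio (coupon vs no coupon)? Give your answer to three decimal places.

4.362

From the description: a = 1714, b = 670, c = 1386, d = 2363.
OR = (a·d)/(b·c) = (1714 × 2363) / (670 × 1386) = 4050182 / 928620 = 4.36151
The odds of cart completion are about 4.36 times as high in the coupon group.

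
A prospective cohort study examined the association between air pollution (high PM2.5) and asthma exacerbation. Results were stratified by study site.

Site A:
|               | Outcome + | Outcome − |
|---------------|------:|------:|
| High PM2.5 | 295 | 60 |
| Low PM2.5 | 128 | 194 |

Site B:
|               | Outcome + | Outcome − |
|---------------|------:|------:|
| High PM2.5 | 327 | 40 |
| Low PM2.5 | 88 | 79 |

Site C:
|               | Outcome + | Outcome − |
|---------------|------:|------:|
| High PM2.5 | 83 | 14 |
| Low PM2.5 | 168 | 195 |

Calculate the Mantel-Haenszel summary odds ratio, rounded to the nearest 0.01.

OR_MH = Σ(aᵢdᵢ/nᵢ) / Σ(bᵢcᵢ/nᵢ), where nᵢ is the stratum total.
Stratum 1 (Site A): n = 677; a·d/n = 295·194/677 = 84.5347; b·c/n = 60·128/677 = 11.3442
Stratum 2 (Site B): n = 534; a·d/n = 327·79/534 = 48.3764; b·c/n = 40·88/534 = 6.5918
Stratum 3 (Site C): n = 460; a·d/n = 83·195/460 = 35.1848; b·c/n = 14·168/460 = 5.1130
OR_MH = (84.5347 + 48.3764 + 35.1848) / (11.3442 + 6.5918 + 5.1130) = 168.0959 / 23.0490 = 7.29299

7.29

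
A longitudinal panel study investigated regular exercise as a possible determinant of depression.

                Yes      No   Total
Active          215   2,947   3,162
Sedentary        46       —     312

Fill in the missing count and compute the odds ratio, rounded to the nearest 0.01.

The missing cell is in the unexposed row: 312 − 46 = 266.
So a = 215, b = 2947, c = 46, d = 266.
OR = (a·d)/(b·c) = (215 × 266) / (2947 × 46) = 57190 / 135562 = 0.42187

0.42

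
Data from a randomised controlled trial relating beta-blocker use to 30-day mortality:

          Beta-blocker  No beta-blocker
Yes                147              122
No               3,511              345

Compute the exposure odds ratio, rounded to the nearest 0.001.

0.118

Reading the table with exposure as columns: a = 147 (Beta-blocker, case), b = 3511 (Beta-blocker, non-case), c = 122 (No beta-blocker, case), d = 345.
OR = (a·d)/(b·c) = (147 × 345) / (3511 × 122) = 50715 / 428342 = 0.11840
Exposure is associated with lower odds of 30-day mortality (OR = 0.12 < 1).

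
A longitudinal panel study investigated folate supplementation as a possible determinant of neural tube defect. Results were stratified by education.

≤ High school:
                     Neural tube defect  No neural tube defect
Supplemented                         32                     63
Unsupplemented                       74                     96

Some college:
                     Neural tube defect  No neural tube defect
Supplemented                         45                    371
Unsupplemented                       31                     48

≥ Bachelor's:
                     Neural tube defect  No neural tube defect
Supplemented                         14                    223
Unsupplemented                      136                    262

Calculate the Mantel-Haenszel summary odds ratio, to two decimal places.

0.25

OR_MH = Σ(aᵢdᵢ/nᵢ) / Σ(bᵢcᵢ/nᵢ), where nᵢ is the stratum total.
Stratum 1 (≤ High school): n = 265; a·d/n = 32·96/265 = 11.5925; b·c/n = 63·74/265 = 17.5925
Stratum 2 (Some college): n = 495; a·d/n = 45·48/495 = 4.3636; b·c/n = 371·31/495 = 23.2343
Stratum 3 (≥ Bachelor's): n = 635; a·d/n = 14·262/635 = 5.7764; b·c/n = 223·136/635 = 47.7606
OR_MH = (11.5925 + 4.3636 + 5.7764) / (17.5925 + 23.2343 + 47.7606) = 21.7325 / 88.5874 = 0.24532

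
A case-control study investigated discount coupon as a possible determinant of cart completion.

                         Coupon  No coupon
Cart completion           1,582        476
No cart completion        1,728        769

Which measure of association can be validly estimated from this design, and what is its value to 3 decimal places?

Reading the table with exposure as columns: a = 1582 (Coupon, case), b = 1728 (Coupon, non-case), c = 476 (No coupon, case), d = 769.
This is a case-control study: participants were sampled on outcome status, so risks in the source population cannot be estimated directly — relative risk is not valid here. The odds ratio is the appropriate measure.
OR = (a·d)/(b·c) = (1582 × 769) / (1728 × 476) = 1216558 / 822528 = 1.47905

1.479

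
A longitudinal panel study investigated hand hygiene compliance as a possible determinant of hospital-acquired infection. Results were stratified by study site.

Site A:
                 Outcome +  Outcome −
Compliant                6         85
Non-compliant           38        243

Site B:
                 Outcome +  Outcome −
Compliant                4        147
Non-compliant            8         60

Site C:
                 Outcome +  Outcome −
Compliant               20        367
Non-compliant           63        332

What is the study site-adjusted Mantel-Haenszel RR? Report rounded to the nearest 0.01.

0.35

RR_MH = Σ(aᵢ·n₀ᵢ/nᵢ) / Σ(cᵢ·n₁ᵢ/nᵢ), with n₁ᵢ = aᵢ+bᵢ (exposed), n₀ᵢ = cᵢ+dᵢ (unexposed), nᵢ = n₁ᵢ+n₀ᵢ.
Stratum 1 (Site A): n₁ = 91, n₀ = 281, n = 372; a·n₀/n = 6·281/372 = 4.5323; c·n₁/n = 38·91/372 = 9.2957
Stratum 2 (Site B): n₁ = 151, n₀ = 68, n = 219; a·n₀/n = 4·68/219 = 1.2420; c·n₁/n = 8·151/219 = 5.5160
Stratum 3 (Site C): n₁ = 387, n₀ = 395, n = 782; a·n₀/n = 20·395/782 = 10.1023; c·n₁/n = 63·387/782 = 31.1777
RR_MH = (4.5323 + 1.2420 + 10.1023) / (9.2957 + 5.5160 + 31.1777) = 15.8766 / 45.9894 = 0.34522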